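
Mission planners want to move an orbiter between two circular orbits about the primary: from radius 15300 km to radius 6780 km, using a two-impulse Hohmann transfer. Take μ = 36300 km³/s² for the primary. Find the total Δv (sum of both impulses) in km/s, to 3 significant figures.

Transfer-ellipse semi-major axis a_t = (r₁ + r₂)/2 = (15300 + 6780)/2 = 11040 km.
At r₁ the circular-orbit speed is v₁ = √(μ/r₁) = 1.5403 km/s.
On the transfer ellipse at r₁, v² = μ(2/r − 1/a) gives v_a = √[μ(2/r₁ − 1/a_t)] = 1.2071 km/s.
First burn Δv₁ = |v_a − v₁| = 0.3332 km/s.
At r₂, v₂ = √(μ/r₂) = 2.3139 km/s.
Transfer-orbit speed at r₂: v_p = √[μ(2/r₂ − 1/a_t)] = 2.7240 km/s.
Second burn Δv₂ = |v₂ − v_p| = 0.4101 km/s.
Total Δv = Δv₁ + Δv₂ = 0.7433 km/s.

Δv = 0.743 km/s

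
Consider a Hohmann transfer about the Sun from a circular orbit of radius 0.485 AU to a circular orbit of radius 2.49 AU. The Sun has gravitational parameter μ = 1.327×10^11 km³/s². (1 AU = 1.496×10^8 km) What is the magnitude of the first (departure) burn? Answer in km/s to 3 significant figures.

Δv₁ = 12.6 km/s

In km: r₁ = 0.485 × 1.496×10^8 = 7.2556×10^7 km; r₂ = 2.49 × 1.496×10^8 = 3.72504×10^8 km.
Semi-major axis of the transfer orbit: a_t = (7.2556×10^7 + 3.72504×10^8)/2 = 2.2253×10^8 km.
On the circular orbit at r = 7.2556×10^7 km, v_c = √(μ/r) = 42.7660 km/s.
Vis-viva on the transfer ellipse at r = 7.2556×10^7 km gives v_t = √[μ(2/r − 1/a_t)] = 55.3312 km/s.
Δv₁ = |v_t − v_c| = |55.3312 − 42.7660| = 12.57 km/s.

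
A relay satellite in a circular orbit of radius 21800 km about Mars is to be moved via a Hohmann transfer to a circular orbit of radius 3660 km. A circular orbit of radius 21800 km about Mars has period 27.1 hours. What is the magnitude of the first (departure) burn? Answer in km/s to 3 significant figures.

Δv₁ = 0.651 km/s

From Kepler's third law T² = 4π²r³/μ at r = 21800 km, T = 27.1 hours = 27.1 × 3600 s = 97560 s: μ = 4π²r³/T² = 42972.0 km³/s².
Transfer-ellipse semi-major axis a_t = (r₁ + r₂)/2 = (21800 + 3660)/2 = 12730 km.
On the circular orbit at r = 21800 km, v_c = √(μ/r) = 1.404 km/s.
Transfer-orbit speed at the same r (vis-viva, a = a_t): v_t = √[μ(2/r − 1/a_t)] = 0.7528 km/s.
Δv₁ = |v_t − v_c| = |0.7528 − 1.404| = 0.6512 km/s.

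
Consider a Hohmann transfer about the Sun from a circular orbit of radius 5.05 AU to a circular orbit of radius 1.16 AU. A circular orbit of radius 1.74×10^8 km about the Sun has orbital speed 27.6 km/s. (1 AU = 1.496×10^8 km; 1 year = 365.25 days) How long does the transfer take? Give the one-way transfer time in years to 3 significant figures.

From the circular-orbit relation v² = μ/r at r = 1.74×10^8 km: μ = v²r = (27.6)² × 1.74×10^8 = 1.32546×10^11 km³/s².
In km: r₁ = 5.05 × 1.496×10^8 = 7.5548×10^8 km; r₂ = 1.16 × 1.496×10^8 = 1.73536×10^8 km.
Semi-major axis of the transfer orbit: a_t = (7.5548×10^8 + 1.73536×10^8)/2 = 4.64508×10^8 km.
Half the transfer-orbit period gives t = π√(a_t³/μ) = 8.639×10^7 s.
Converting: 8.639×10^7 s ÷ 3.15576×10^7 s/year (365.25 × 86400) = 2.74 years.

t = 2.74 years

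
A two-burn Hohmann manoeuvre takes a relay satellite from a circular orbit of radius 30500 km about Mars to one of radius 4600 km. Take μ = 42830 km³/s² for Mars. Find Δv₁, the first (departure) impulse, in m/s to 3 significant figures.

Δv₁ = 578 m/s

Semi-major axis of the transfer orbit: a_t = (30500 + 4600)/2 = 17550 km.
On the circular orbit at r = 30500 km, v_c = √(μ/r) = 1.185 km/s.
Transfer-orbit speed at the same r (vis-viva, a = a_t): v_t = √[μ(2/r − 1/a_t)] = 0.6067 km/s.
Δv₁ = |v_t − v_c| = |0.6067 − 1.185| = 0.5783 km/s.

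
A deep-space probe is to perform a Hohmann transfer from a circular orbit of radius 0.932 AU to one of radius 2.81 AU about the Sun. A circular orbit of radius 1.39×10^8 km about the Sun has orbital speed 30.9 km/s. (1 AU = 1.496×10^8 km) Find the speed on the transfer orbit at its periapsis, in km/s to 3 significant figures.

v = 37.8 km/s

From the circular-orbit relation v² = μ/r at r = 1.39×10^8 km: μ = v²r = (30.9)² × 1.39×10^8 = 1.32719×10^11 km³/s².
In km: r₁ = 0.932 × 1.496×10^8 = 1.394272×10^8 km; r₂ = 2.81 × 1.496×10^8 = 4.20376×10^8 km.
The Hohmann ellipse has a_t = (r₁ + r₂)/2 = 2.799016×10^8 km.
At periapsis, r = 1.394272×10^8 km.
From the vis-viva equation, v = √[μ(2/r − 1/a_t)] = 37.81 km/s.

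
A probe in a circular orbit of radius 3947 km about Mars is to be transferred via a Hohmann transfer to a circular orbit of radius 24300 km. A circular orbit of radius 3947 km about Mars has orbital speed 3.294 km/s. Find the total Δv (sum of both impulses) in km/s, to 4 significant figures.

Δv = 1.652 km/s

From the circular-orbit relation v² = μ/r at r = 3947 km: μ = v²r = (3.294)² × 3947 = 42826.7 km³/s².
The Hohmann ellipse has a_t = (r₁ + r₂)/2 = 14123.5 km.
At r₁ the circular-orbit speed is v₁ = √(μ/r₁) = 3.2940 km/s.
On the transfer ellipse at r₁, vis-viva gives v_p = √[μ(2/r₁ − 1/a_t)] = 4.3207 km/s.
First burn Δv₁ = |v_p − v₁| = 1.0267 km/s.
Circular speed at r₂: v₂ = √(μ/r₂) = 1.3275596 km/s.
Transfer-orbit speed at r₂: v_a = √[μ(2/r₂ − 1/a_t)] = 0.70180493 km/s.
Second burn Δv₂ = |v₂ − v_a| = 0.62575 km/s.
Δv = Δv₁ + Δv₂ = 1.0267 + 0.62575 = 1.652 km/s.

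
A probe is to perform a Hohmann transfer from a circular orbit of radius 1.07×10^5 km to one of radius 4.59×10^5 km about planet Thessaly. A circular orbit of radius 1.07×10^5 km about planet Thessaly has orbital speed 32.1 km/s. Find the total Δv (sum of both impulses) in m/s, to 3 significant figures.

From the circular-orbit relation v² = μ/r at r = 1.07×10^5 km: μ = v²r = (32.1)² × 1.07×10^5 = 1.10254×10^8 km³/s².
Transfer-ellipse semi-major axis a_t = (r₁ + r₂)/2 = (1.070×10^5 + 4.590×10^5)/2 = 2.830×10^5 km.
Circular speed at r₁: v₁ = √(μ/r₁) = √(1.10254×10^8/1.070×10^5) = 32.100 km/s.
On the transfer ellipse at r₁, vis-viva gives v_p = √[μ(2/r₁ − 1/a_t)] = 40.881 km/s.
First burn Δv₁ = |v_p − v₁| = 8.781 km/s.
Circular speed at r₂: v₂ = √(μ/r₂) = 15.499 km/s.
Transfer-orbit speed at r₂: v_a = √[μ(2/r₂ − 1/a_t)] = 9.5299 km/s.
Second burn Δv₂ = |v₂ − v_a| = 5.969 km/s.
Δv = Δv₁ + Δv₂ = 8.781 + 5.969 = 14.75 km/s.

Δv = 14700 m/s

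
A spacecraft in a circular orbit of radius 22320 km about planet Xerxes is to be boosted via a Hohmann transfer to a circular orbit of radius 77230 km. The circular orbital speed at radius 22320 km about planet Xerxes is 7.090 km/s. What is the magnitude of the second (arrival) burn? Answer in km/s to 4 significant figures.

From the circular-orbit relation v² = μ/r at r = 22320 km: μ = v²r = (7.090)² × 22320 = 1.12198×10^6 km³/s².
Transfer-ellipse semi-major axis a_t = (r₁ + r₂)/2 = (22320 + 77230)/2 = 49775 km.
On the circular orbit at r = 77230 km, v_c = √(μ/r) = 3.8115 km/s.
Transfer-orbit speed at the same r (vis-viva, a = a_t): v_t = √[μ(2/r − 1/a_t)] = 2.5524 km/s.
Δv₂ = |v_t − v_c| = |2.5524 − 3.8115| = 1.259 km/s.

Δv₂ = 1.259 km/s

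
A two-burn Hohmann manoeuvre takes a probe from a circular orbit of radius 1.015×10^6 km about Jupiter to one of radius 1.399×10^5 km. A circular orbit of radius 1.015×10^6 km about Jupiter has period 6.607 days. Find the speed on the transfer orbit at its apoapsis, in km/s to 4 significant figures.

From Kepler's third law T² = 4π²r³/μ at r = 1.015×10^6 km, T = 6.607 days = 6.607 × 86400 s = 5.708448×10^5 s: μ = 4π²r³/T² = 1.26684×10^8 km³/s².
Semi-major axis of the transfer orbit: a_t = (1.015×10^6 + 1.399×10^5)/2 = 5.7745×10^5 km.
The apoapsis of the transfer ellipse is at r = 1.015×10^6 km.
Vis-viva: v = √[μ(2/r − 1/a_t)] = √[1.26684×10^8 × (2/1.015×10^6 − 1/5.7745×10^5)] = 5.499 km/s.

v = 5.499 km/s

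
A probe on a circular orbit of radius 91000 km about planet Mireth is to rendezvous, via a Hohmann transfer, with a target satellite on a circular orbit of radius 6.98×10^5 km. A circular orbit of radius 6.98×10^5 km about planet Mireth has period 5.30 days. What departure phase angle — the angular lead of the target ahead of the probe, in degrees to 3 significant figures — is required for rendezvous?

From Kepler's third law T² = 4π²r³/μ at r = 6.98×10^5 km, T = 5.30 days = 5.30 × 86400 s = 4.5792×10^5 s: μ = 4π²r³/T² = 6.40246×10^7 km³/s².
Transfer-ellipse semi-major axis a_t = (r₁ + r₂)/2 = (91000 + 6.980×10^5)/2 = 3.945×10^5 km.
The half-period of the transfer ellipse is t = π√(a_t³/μ) = 97285.2 s.
The target's mean motion on its circular orbit is ω₂ = √(μ/r₂³) = 1.37211×10^-5 rad/s.
Angle swept by the target during transfer: ω₂·t = 1.3349 rad = 76.48°.
Arrival is 180° from departure on the ellipse, so φ = 180° − 76.48° = 104°.

φ = 104°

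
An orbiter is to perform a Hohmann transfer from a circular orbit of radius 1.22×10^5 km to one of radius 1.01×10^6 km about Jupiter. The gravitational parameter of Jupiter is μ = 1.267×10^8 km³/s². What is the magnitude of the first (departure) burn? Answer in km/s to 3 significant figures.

Δv₁ = 10.8 km/s

Transfer-ellipse semi-major axis a_t = (r₁ + r₂)/2 = (1.220×10^5 + 1.010×10^6)/2 = 5.660×10^5 km.
Circular speed at r = 1.220×10^5 km: v_c = √(μ/r) = 32.23 km/s.
Vis-viva on the transfer ellipse at r = 1.220×10^5 km gives v_t = √[μ(2/r − 1/a_t)] = 43.05 km/s.
Δv₁ = |v_t − v_c| = |43.05 − 32.23| = 10.82 km/s.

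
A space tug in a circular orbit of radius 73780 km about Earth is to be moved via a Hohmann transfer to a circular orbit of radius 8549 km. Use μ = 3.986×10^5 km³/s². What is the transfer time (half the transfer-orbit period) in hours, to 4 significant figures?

t = 11.54 hours

Semi-major axis of the transfer orbit: a_t = (73780 + 8549)/2 = 41164.5 km.
Half the transfer-orbit period gives t = π√(a_t³/μ) = 41560 s.
Converting: 41560 s ÷ 3600 s/hour = 11.54 hours.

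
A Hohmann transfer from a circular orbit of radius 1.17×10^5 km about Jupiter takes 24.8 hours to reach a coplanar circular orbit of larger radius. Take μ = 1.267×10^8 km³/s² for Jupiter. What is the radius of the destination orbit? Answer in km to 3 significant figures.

r₂ = 8.18×10^5 km

Transfer time t = 24.8 hours = 89280 s, and t = π√(a_t³/μ).
So a_t = (μ t²/π²)^(1/3) = (1.267×10^8 × (89280)² / π²)^(1/3) = 4.6773×10^5 km.
Since a_t = (r₁ + r₂)/2, r₂ = 2a_t − r₁ = 2×4.6773×10^5 − 1.170×10^5 = 8.1846×10^5 km.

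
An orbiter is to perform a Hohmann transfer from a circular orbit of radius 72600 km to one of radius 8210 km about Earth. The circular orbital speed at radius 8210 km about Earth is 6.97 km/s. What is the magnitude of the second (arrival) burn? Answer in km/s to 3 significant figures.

Δv₂ = 2.37 km/s

From the circular-orbit relation v² = μ/r at r = 8210 km: μ = v²r = (6.97)² × 8210 = 3.98849×10^5 km³/s².
The Hohmann ellipse has a_t = (r₁ + r₂)/2 = 40405 km.
Circular speed at r = 8210 km: v_c = √(μ/r) = 6.970 km/s.
Transfer-orbit speed at the same r (vis-viva, a = a_t): v_t = √[μ(2/r − 1/a_t)] = 9.343 km/s.
Δv₂ = |v_t − v_c| = |9.343 − 6.970| = 2.373 km/s.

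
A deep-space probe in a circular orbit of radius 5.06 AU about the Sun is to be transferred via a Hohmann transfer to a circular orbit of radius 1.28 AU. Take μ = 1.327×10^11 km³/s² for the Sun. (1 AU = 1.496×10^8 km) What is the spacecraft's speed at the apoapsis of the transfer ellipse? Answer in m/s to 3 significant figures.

v = 8410 m/s

In km: r₁ = 5.06 × 1.496×10^8 = 7.56976×10^8 km; r₂ = 1.28 × 1.496×10^8 = 1.91488×10^8 km.
Transfer-ellipse semi-major axis a_t = (r₁ + r₂)/2 = (7.56976×10^8 + 1.91488×10^8)/2 = 4.74232×10^8 km.
The apoapsis of the transfer ellipse is at r = 7.56976×10^8 km.
Applying v² = μ(2/r − 1/a_t): v = 8.413 km/s.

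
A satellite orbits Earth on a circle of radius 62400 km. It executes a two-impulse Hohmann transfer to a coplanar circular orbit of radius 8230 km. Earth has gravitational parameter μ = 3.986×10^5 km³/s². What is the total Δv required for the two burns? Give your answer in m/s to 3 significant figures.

Δv = 3600 m/s

Semi-major axis of the transfer orbit: a_t = (62400 + 8230)/2 = 35315 km.
Circular speed at r₁: v₁ = √(μ/r₁) = √(3.986×10^5/62400) = 2.5274 km/s.
On the transfer ellipse at r₁, vis-viva gives v_a = √[μ(2/r₁ − 1/a_t)] = 1.2201 km/s.
First burn Δv₁ = |v_a − v₁| = 1.3073 km/s.
Circular speed at r₂: v₂ = √(μ/r₂) = 6.95935 km/s.
Transfer-orbit speed at r₂: v_p = √[μ(2/r₂ − 1/a_t)] = 9.25085 km/s.
Second burn Δv₂ = |v₂ − v_p| = 2.2915 km/s.
Total Δv = Δv₁ + Δv₂ = 3.599 km/s.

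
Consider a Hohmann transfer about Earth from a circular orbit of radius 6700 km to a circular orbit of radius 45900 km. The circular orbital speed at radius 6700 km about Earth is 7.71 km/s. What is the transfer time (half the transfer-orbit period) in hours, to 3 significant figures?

From the circular-orbit relation v² = μ/r at r = 6700 km: μ = v²r = (7.71)² × 6700 = 3.98275×10^5 km³/s².
Transfer-ellipse semi-major axis a_t = (r₁ + r₂)/2 = (6700 + 45900)/2 = 26300 km.
Half the transfer-orbit period gives t = π√(a_t³/μ) = 21230 s.
Converting: 21230 s ÷ 3600 s/hour = 5.90 hours.

t = 5.90 hours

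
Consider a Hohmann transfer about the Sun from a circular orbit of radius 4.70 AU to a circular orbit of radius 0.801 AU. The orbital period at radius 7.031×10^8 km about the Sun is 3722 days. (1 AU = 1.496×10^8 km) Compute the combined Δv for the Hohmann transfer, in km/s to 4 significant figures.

From Kepler's third law T² = 4π²r³/μ at r = 7.031×10^8 km, T = 3722 days = 3722 × 86400 s = 3.215808×10^8 s: μ = 4π²r³/T² = 1.32688×10^11 km³/s².
In km: r₁ = 4.70 × 1.496×10^8 = 7.0312×10^8 km; r₂ = 0.801 × 1.496×10^8 = 1.198296×10^8 km.
The Hohmann ellipse has a_t = (r₁ + r₂)/2 = 4.114748×10^8 km.
Circular speed at r₁: v₁ = √(μ/r₁) = √(1.32688×10^11/7.0312×10^8) = 13.7373 km/s.
On the transfer ellipse at r₁, vis-viva gives v_a = √[μ(2/r₁ − 1/a_t)] = 7.41329 km/s.
First burn Δv₁ = |v_a − v₁| = 6.3240 km/s.
Circular speed at r₂: v₂ = √(μ/r₂) = 33.276 km/s.
Transfer-orbit speed at r₂: v_p = √[μ(2/r₂ − 1/a_t)] = 43.499 km/s.
Second burn Δv₂ = |v₂ − v_p| = 10.223 km/s.
Δv = Δv₁ + Δv₂ = 6.3240 + 10.223 = 16.55 km/s.

Δv = 16.55 km/s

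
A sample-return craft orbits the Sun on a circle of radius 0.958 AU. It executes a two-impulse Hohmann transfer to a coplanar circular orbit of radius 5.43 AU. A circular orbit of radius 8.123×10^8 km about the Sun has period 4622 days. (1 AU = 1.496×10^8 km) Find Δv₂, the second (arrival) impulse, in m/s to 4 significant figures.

Δv₂ = 5781 m/s

From Kepler's third law T² = 4π²r³/μ at r = 8.123×10^8 km, T = 4622 days = 4622 × 86400 s = 3.993408×10^8 s: μ = 4π²r³/T² = 1.32685×10^11 km³/s².
In km: r₁ = 0.958 × 1.496×10^8 = 1.433168×10^8 km; r₂ = 5.43 × 1.496×10^8 = 8.12328×10^8 km.
Transfer-ellipse semi-major axis a_t = (r₁ + r₂)/2 = (1.433168×10^8 + 8.12328×10^8)/2 = 4.778224×10^8 km.
Circular speed at r = 8.12328×10^8 km: v_c = √(μ/r) = 12.78 km/s.
Transfer-orbit speed at the same r (vis-viva, a = a_t): v_t = √[μ(2/r − 1/a_t)] = 6.999 km/s.
Δv₂ = |v_t − v_c| = |6.999 − 12.78| = 5.781 km/s.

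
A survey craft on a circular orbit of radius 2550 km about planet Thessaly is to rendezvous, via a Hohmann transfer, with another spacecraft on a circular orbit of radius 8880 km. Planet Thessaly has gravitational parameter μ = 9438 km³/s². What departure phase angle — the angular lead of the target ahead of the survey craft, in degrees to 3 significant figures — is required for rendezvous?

The Hohmann ellipse has a_t = (r₁ + r₂)/2 = 5715 km.
The half-period of the transfer ellipse is t = π√(a_t³/μ) = 13970 s.
Target angular speed ω₂ = √(μ/r₂³) = 1.161×10^-4 rad/s.
Angle swept by the target during transfer: ω₂·t = 1.622 rad = 92.93°.
Arrival is 180° from departure on the ellipse, so φ = 180° − 92.93° = 87.1°.

φ = 87.1°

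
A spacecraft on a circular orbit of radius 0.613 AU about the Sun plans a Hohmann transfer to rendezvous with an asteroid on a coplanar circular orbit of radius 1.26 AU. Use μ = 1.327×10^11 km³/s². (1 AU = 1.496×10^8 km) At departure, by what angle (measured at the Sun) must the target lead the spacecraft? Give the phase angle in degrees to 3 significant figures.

φ = 64.7°

In km: r₁ = 0.613 × 1.496×10^8 = 9.17048×10^7 km; r₂ = 1.26 × 1.496×10^8 = 1.88496×10^8 km.
The Hohmann ellipse has a_t = (r₁ + r₂)/2 = 1.401004×10^8 km.
The half-period of the transfer ellipse is t = π√(a_t³/μ) = 1.430×10^7 s.
The target's mean motion on its circular orbit is ω₂ = √(μ/r₂³) = 1.408×10^-7 rad/s.
Angle swept by the target during transfer: ω₂·t = 2.013 rad = 115.3°.
Arrival is 180° from departure on the ellipse, so φ = 180° − 115.3° = 64.7°.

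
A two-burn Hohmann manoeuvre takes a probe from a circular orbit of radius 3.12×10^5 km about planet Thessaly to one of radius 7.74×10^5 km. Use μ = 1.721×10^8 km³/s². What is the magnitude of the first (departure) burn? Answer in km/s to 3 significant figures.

Δv₁ = 4.55 km/s

Transfer-ellipse semi-major axis a_t = (r₁ + r₂)/2 = (3.120×10^5 + 7.740×10^5)/2 = 5.430×10^5 km.
On the circular orbit at r = 3.120×10^5 km, v_c = √(μ/r) = 23.486 km/s.
Vis-viva on the transfer ellipse at r = 3.120×10^5 km gives v_t = √[μ(2/r − 1/a_t)] = 28.040 km/s.
Δv₁ = |v_t − v_c| = |28.040 − 23.486| = 4.554 km/s.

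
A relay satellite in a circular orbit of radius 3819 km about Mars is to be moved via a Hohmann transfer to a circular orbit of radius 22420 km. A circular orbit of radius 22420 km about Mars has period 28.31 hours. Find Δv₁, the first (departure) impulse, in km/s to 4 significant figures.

From Kepler's third law T² = 4π²r³/μ at r = 22420 km, T = 28.31 hours = 28.31 × 3600 s = 1.01916×10^5 s: μ = 4π²r³/T² = 42833.3 km³/s².
Transfer-ellipse semi-major axis a_t = (r₁ + r₂)/2 = (3819 + 22420)/2 = 13119.5 km.
Circular speed at r = 3819 km: v_c = √(μ/r) = 3.349 km/s.
Vis-viva on the transfer ellipse at r = 3819 km gives v_t = √[μ(2/r − 1/a_t)] = 4.378 km/s.
Δv₁ = |v_t − v_c| = |4.378 − 3.349| = 1.029 km/s.

Δv₁ = 1.029 km/s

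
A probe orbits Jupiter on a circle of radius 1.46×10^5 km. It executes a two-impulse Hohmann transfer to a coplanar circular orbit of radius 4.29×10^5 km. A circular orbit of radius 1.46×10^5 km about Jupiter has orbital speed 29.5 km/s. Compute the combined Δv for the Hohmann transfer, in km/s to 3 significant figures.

From the circular-orbit relation v² = μ/r at r = 1.46×10^5 km: μ = v²r = (29.5)² × 1.46×10^5 = 1.27056×10^8 km³/s².
Transfer-ellipse semi-major axis a_t = (r₁ + r₂)/2 = (1.460×10^5 + 4.290×10^5)/2 = 2.875×10^5 km.
Circular speed at r₁: v₁ = √(μ/r₁) = √(1.27056×10^8/1.460×10^5) = 29.500 km/s.
On the transfer ellipse at r₁, vis-viva equation gives v_p = √[μ(2/r₁ − 1/a_t)] = 36.036 km/s.
First burn Δv₁ = |v_p − v₁| = 6.536 km/s.
Circular speed at r₂: v₂ = √(μ/r₂) = 17.210 km/s.
Transfer-orbit speed at r₂: v_a = √[μ(2/r₂ − 1/a_t)] = 12.264 km/s.
Second burn Δv₂ = |v₂ − v_a| = 4.946 km/s.
Δv = Δv₁ + Δv₂ = 6.536 + 4.946 = 11.48 km/s.

Δv = 11.5 km/s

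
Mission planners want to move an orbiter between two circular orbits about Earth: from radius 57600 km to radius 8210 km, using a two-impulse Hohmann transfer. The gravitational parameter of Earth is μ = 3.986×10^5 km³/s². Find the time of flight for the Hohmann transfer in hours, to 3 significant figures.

t = 8.25 hours

Semi-major axis of the transfer orbit: a_t = (57600 + 8210)/2 = 32905 km.
Half the transfer-orbit period gives t = π√(a_t³/μ) = 29700 s.
Converting: 29700 s ÷ 3600 s/hour = 8.25 hours.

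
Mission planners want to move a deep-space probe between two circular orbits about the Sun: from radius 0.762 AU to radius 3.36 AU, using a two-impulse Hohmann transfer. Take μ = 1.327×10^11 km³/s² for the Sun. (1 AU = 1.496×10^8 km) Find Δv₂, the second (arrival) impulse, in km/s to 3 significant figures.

Δv₂ = 6.37 km/s

In km: r₁ = 0.762 × 1.496×10^8 = 1.139952×10^8 km; r₂ = 3.36 × 1.496×10^8 = 5.02656×10^8 km.
The Hohmann ellipse has a_t = (r₁ + r₂)/2 = 3.083256×10^8 km.
On the circular orbit at r = 5.02656×10^8 km, v_c = √(μ/r) = 16.248 km/s.
Vis-viva on the transfer ellipse at r = 5.02656×10^8 km gives v_t = √[μ(2/r − 1/a_t)] = 9.8796 km/s.
Δv₂ = |v_t − v_c| = |9.8796 − 16.248| = 6.368 km/s.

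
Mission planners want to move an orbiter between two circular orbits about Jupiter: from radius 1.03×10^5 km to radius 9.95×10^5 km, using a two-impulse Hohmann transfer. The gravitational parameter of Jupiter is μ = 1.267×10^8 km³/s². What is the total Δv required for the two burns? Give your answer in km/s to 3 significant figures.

Δv = 18.5 km/s

Semi-major axis of the transfer orbit: a_t = (1.030×10^5 + 9.950×10^5)/2 = 5.490×10^5 km.
Circular speed at r₁: v₁ = √(μ/r₁) = √(1.267×10^8/1.030×10^5) = 35.073 km/s.
Transfer-orbit speed at r₁ (v² = μ(2/r − 1/a)): v_p = √[μ(2/r₁ − 1/a_t)] = 47.217 km/s.
First burn Δv₁ = |v_p − v₁| = 12.14 km/s.
Circular speed at r₂: v₂ = √(μ/r₂) = 11.2844 km/s.
Transfer-orbit speed at r₂: v_a = √[μ(2/r₂ − 1/a_t)] = 4.88775 km/s.
Second burn Δv₂ = |v₂ − v_a| = 6.397 km/s.
Δv = Δv₁ + Δv₂ = 12.14 + 6.397 = 18.54 km/s.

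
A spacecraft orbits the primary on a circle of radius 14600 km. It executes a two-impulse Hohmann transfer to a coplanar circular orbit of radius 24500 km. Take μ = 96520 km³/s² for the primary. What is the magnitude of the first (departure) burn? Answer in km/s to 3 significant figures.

Transfer-ellipse semi-major axis a_t = (r₁ + r₂)/2 = (14600 + 24500)/2 = 19550 km.
Circular speed at r = 14600 km: v_c = √(μ/r) = 2.57118 km/s.
Transfer-orbit speed at the same r (vis-viva, a = a_t): v_t = √[μ(2/r − 1/a_t)] = 2.87834 km/s.
Δv₁ = |v_t − v_c| = |2.87834 − 2.57118| = 0.3072 km/s.

Δv₁ = 0.307 km/s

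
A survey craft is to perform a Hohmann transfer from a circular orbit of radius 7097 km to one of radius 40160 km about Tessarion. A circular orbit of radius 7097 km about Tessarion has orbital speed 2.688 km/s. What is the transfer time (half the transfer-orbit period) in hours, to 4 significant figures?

From the circular-orbit relation v² = μ/r at r = 7097 km: μ = v²r = (2.688)² × 7097 = 51278.3 km³/s².
Transfer-ellipse semi-major axis a_t = (r₁ + r₂)/2 = (7097 + 40160)/2 = 23628.5 km.
By Kepler's third law the transfer-orbit period is T = 2π√(a_t³/μ), so t = T/2 = 50390 s.
Converting: 50390 s ÷ 3600 s/hour = 14.00 hours.

t = 14.00 hours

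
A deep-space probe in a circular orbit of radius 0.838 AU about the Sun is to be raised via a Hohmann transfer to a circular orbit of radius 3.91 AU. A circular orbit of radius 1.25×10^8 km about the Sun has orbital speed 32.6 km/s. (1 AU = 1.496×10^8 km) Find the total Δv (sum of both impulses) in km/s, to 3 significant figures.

Δv = 15.3 km/s

From the circular-orbit relation v² = μ/r at r = 1.25×10^8 km: μ = v²r = (32.6)² × 1.25×10^8 = 1.32845×10^11 km³/s².
In km: r₁ = 0.838 × 1.496×10^8 = 1.253648×10^8 km; r₂ = 3.91 × 1.496×10^8 = 5.84936×10^8 km.
The Hohmann ellipse has a_t = (r₁ + r₂)/2 = 3.551504×10^8 km.
Circular speed at r₁: v₁ = √(μ/r₁) = √(1.32845×10^11/1.253648×10^8) = 32.553 km/s.
Transfer-orbit speed at r₁ (vis-viva): v_p = √[μ(2/r₁ − 1/a_t)] = 41.777 km/s.
First burn Δv₁ = |v_p − v₁| = 9.224 km/s.
Circular speed at r₂: v₂ = √(μ/r₂) = 15.0702 km/s.
Transfer-orbit speed at r₂: v_a = √[μ(2/r₂ − 1/a_t)] = 8.95365 km/s.
Second burn Δv₂ = |v₂ − v_a| = 6.117 km/s.
Total Δv = Δv₁ + Δv₂ = 15.34 km/s.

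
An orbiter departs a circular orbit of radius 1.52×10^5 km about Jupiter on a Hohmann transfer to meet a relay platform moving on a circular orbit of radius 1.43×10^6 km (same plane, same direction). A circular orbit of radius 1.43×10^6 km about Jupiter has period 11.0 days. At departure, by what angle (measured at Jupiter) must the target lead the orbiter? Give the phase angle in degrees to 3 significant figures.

From Kepler's third law T² = 4π²r³/μ at r = 1.43×10^6 km, T = 11.0 days = 11.0 × 86400 s = 9.504×10^5 s: μ = 4π²r³/T² = 1.27807×10^8 km³/s².
Semi-major axis of the transfer orbit: a_t = (1.520×10^5 + 1.430×10^6)/2 = 7.910×10^5 km.
Transfer time t = π√(a_t³/μ) = 1.95496×10^5 s.
Target angular speed ω₂ = √(μ/r₂³) = 6.61110×10^-6 rad/s.
Angle swept by the target during transfer: ω₂·t = 1.2924 rad = 74.05°.
Arrival is 180° from departure on the ellipse, so φ = 180° − 74.05° = 106°.

φ = 106°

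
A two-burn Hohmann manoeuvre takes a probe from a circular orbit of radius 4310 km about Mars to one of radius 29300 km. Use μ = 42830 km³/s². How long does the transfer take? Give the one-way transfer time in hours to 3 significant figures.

Transfer-ellipse semi-major axis a_t = (r₁ + r₂)/2 = (4310 + 29300)/2 = 16805 km.
Transfer time t = π√(a_t³/μ) = π√((16805)³ / 42830) = 33070 s.
Converting: 33070 s ÷ 3600 s/hour = 9.19 hours.

t = 9.19 hours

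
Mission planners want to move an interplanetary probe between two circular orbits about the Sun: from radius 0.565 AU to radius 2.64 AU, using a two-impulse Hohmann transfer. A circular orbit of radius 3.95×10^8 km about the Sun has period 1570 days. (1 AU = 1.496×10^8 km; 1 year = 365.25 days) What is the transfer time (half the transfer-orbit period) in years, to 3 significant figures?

From Kepler's third law T² = 4π²r³/μ at r = 3.95×10^8 km, T = 1570 days = 1570 × 86400 s = 1.35648×10^8 s: μ = 4π²r³/T² = 1.32228×10^11 km³/s².
In km: r₁ = 0.565 × 1.496×10^8 = 8.4524×10^7 km; r₂ = 2.64 × 1.496×10^8 = 3.94944×10^8 km.
Semi-major axis of the transfer orbit: a_t = (8.4524×10^7 + 3.94944×10^8)/2 = 2.39734×10^8 km.
Half the transfer-orbit period gives t = π√(a_t³/μ) = 3.207×10^7 s.
Converting: 3.207×10^7 s ÷ 3.15576×10^7 s/year (365.25 × 86400) = 1.02 years.

t = 1.02 years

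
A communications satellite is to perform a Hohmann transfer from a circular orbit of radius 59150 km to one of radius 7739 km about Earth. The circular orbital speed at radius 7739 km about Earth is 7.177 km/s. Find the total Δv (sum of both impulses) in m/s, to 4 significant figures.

From the circular-orbit relation v² = μ/r at r = 7739 km: μ = v²r = (7.177)² × 7739 = 3.98631×10^5 km³/s².
Transfer-ellipse semi-major axis a_t = (r₁ + r₂)/2 = (59150 + 7739)/2 = 33444.5 km.
Circular speed at r₁: v₁ = √(μ/r₁) = √(3.98631×10^5/59150) = 2.596 km/s.
On the transfer ellipse at r₁, v² = μ(2/r − 1/a) gives v_a = √[μ(2/r₁ − 1/a_t)] = 1.249 km/s.
First burn Δv₁ = |v_a − v₁| = 1.347 km/s.
At r₂, v₂ = √(μ/r₂) = 7.177 km/s.
Transfer-orbit speed at r₂: v_p = √[μ(2/r₂ − 1/a_t)] = 9.545 km/s.
Second burn Δv₂ = |v₂ − v_p| = 2.368 km/s.
Δv = Δv₁ + Δv₂ = 1.347 + 2.368 = 3.715 km/s.

Δv = 3715 m/s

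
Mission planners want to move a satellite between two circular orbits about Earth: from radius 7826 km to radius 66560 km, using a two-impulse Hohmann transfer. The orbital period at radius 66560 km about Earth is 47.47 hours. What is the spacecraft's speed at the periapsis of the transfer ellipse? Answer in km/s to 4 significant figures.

From Kepler's third law T² = 4π²r³/μ at r = 66560 km, T = 47.47 hours = 47.47 × 3600 s = 1.70892×10^5 s: μ = 4π²r³/T² = 3.98617×10^5 km³/s².
The Hohmann ellipse has a_t = (r₁ + r₂)/2 = 37193 km.
The periapsis of the transfer ellipse is at r = 7826 km.
Applying v² = μ(2/r − 1/a_t): v = 9.547 km/s.

v = 9.547 km/s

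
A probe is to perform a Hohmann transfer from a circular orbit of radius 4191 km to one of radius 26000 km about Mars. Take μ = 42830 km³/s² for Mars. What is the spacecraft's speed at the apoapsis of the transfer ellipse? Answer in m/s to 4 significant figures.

v = 676.3 m/s

Transfer-ellipse semi-major axis a_t = (r₁ + r₂)/2 = (4191 + 26000)/2 = 15095.5 km.
At apoapsis, r = 26000 km.
Applying v² = μ(2/r − 1/a_t): v = 0.6763 km/s.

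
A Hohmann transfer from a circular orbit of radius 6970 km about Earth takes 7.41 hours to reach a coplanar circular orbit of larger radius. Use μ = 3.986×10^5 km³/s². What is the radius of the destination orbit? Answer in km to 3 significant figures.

Transfer time t = 7.41 hours = 26676 s, and t = π√(a_t³/μ).
So a_t = (μ t²/π²)^(1/3) = (3.986×10^5 × (26676)² / π²)^(1/3) = 30631 km.
Since a_t = (r₁ + r₂)/2, r₂ = 2a_t − r₁ = 2×30631 − 6970 = 54292 km.

r₂ = 54300 km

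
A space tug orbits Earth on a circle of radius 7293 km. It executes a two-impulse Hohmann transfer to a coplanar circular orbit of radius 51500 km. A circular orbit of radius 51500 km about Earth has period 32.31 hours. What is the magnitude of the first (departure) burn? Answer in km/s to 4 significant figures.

Δv₁ = 2.392 km/s

From Kepler's third law T² = 4π²r³/μ at r = 51500 km, T = 32.31 hours = 32.31 × 3600 s = 1.16316×10^5 s: μ = 4π²r³/T² = 3.98568×10^5 km³/s².
Semi-major axis of the transfer orbit: a_t = (7293 + 51500)/2 = 29396.5 km.
On the circular orbit at r = 7293 km, v_c = √(μ/r) = 7.393 km/s.
Vis-viva on the transfer ellipse at r = 7293 km gives v_t = √[μ(2/r − 1/a_t)] = 9.785 km/s.
Δv₁ = |v_t − v_c| = |9.785 − 7.393| = 2.392 km/s.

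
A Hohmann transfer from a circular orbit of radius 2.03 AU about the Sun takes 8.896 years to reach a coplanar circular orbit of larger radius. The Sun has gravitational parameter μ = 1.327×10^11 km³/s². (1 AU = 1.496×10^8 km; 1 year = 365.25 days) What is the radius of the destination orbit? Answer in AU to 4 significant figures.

In km: r₁ = 2.03 × 1.496×10^8 = 3.03688×10^8 km.
Transfer time t = 8.896 years × 365.25 × 86400 s = 2.807364096×10^8 s, and t = π√(a_t³/μ).
So a_t = (μ t²/π²)^(1/3) = (1.327×10^11 × (2.807364096×10^8)² / π²)^(1/3) = 1.0195×10^9 km.
Since a_t = (r₁ + r₂)/2, r₂ = 2a_t − r₁ = 2×1.0195×10^9 − 3.03688×10^8 = 1.735312×10^9 km.
In AU: r₂ = 1.735312×10^9 / 1.496×10^8 = 11.60 AU.

r₂ = 11.60 AU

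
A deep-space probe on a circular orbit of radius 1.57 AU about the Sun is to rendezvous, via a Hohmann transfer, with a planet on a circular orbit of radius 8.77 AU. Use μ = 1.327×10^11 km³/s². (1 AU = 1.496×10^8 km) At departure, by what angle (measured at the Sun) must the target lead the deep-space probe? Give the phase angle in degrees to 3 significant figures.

In km: r₁ = 1.57 × 1.496×10^8 = 2.34872×10^8 km; r₂ = 8.77 × 1.496×10^8 = 1.311992×10^9 km.
The Hohmann ellipse has a_t = (r₁ + r₂)/2 = 7.73432×10^8 km.
Transfer time t = π√(a_t³/μ) = 1.855×10^8 s.
Target angular speed ω₂ = √(μ/r₂³) = 7.665×10^-9 rad/s.
Angle swept by the target during transfer: ω₂·t = 1.422 rad = 81.47°.
The deep-space probe traverses 180° on the transfer ellipse, so the target must lead by 180° − 81.47° = 98.5°.

φ = 98.5°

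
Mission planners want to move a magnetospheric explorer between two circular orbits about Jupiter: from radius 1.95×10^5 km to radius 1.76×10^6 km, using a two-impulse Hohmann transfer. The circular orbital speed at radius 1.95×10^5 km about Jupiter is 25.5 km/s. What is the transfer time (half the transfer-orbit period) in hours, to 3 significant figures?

From the circular-orbit relation v² = μ/r at r = 1.95×10^5 km: μ = v²r = (25.5)² × 1.95×10^5 = 1.26799×10^8 km³/s².
Semi-major axis of the transfer orbit: a_t = (1.950×10^5 + 1.760×10^6)/2 = 9.775×10^5 km.
Transfer time t = π√(a_t³/μ) = π√((9.775×10^5)³ / 1.26799×10^8) = 2.696×10^5 s.
Converting: 2.696×10^5 s ÷ 3600 s/hour = 74.9 hours.

t = 74.9 hours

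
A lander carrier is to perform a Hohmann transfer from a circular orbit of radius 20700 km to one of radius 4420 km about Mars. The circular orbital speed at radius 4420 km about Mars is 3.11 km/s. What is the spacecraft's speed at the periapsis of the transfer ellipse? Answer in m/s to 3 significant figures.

From the circular-orbit relation v² = μ/r at r = 4420 km: μ = v²r = (3.11)² × 4420 = 42750.7 km³/s².
The Hohmann ellipse has a_t = (r₁ + r₂)/2 = 12560 km.
At periapsis, r = 4420 km.
Applying v² = μ(2/r − 1/a_t): v = 3.993 km/s.

v = 3990 m/s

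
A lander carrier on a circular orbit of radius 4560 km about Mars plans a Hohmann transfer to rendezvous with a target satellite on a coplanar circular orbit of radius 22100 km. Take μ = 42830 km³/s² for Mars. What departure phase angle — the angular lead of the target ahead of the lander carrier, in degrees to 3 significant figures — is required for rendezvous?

φ = 95.7°

Transfer-ellipse semi-major axis a_t = (r₁ + r₂)/2 = (4560 + 22100)/2 = 13330 km.
The half-period of the transfer ellipse is t = π√(a_t³/μ) = 23363 s.
Target angular speed ω₂ = √(μ/r₂³) = 6.2992×10^-5 rad/s.
Angle swept by the target during transfer: ω₂·t = 1.4717 rad = 84.32°.
Arrival is 180° from departure on the ellipse, so φ = 180° − 84.32° = 95.7°.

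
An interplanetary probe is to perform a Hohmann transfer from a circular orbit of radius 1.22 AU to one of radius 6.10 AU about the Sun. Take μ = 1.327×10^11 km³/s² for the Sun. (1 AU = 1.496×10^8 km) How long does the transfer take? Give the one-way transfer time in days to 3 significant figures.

In km: r₁ = 1.22 × 1.496×10^8 = 1.82512×10^8 km; r₂ = 6.10 × 1.496×10^8 = 9.1256×10^8 km.
Semi-major axis of the transfer orbit: a_t = (1.82512×10^8 + 9.1256×10^8)/2 = 5.47536×10^8 km.
Transfer time t = π√(a_t³/μ) = π√((5.47536×10^8)³ / 1.327×10^11) = 1.105×10^8 s.
Converting: 1.105×10^8 s ÷ 86400 s/day = 1280 days.

t = 1280 days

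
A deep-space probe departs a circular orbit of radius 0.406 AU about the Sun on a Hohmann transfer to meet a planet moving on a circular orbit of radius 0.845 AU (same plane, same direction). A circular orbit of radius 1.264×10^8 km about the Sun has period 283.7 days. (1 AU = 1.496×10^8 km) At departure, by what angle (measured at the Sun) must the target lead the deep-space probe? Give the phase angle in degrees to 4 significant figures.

From Kepler's third law T² = 4π²r³/μ at r = 1.264×10^8 km, T = 283.7 days = 283.7 × 86400 s = 2.451168×10^7 s: μ = 4π²r³/T² = 1.32695×10^11 km³/s².
In km: r₁ = 0.406 × 1.496×10^8 = 6.07376×10^7 km; r₂ = 0.845 × 1.496×10^8 = 1.26412×10^8 km.
The Hohmann ellipse has a_t = (r₁ + r₂)/2 = 9.35748×10^7 km.
Transfer time t = π√(a_t³/μ) = 7.8066×10^6 s.
Target angular speed ω₂ = √(μ/r₂³) = 2.5630×10^-7 rad/s.
Angle swept by the target during transfer: ω₂·t = 2.0008 rad = 114.64°.
Arrival is 180° from departure on the ellipse, so φ = 180° − 114.64° = 65.36°.

φ = 65.36°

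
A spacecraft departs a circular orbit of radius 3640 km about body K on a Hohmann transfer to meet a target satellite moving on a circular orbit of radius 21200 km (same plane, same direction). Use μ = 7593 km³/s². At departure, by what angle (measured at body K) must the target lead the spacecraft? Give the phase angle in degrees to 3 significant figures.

The Hohmann ellipse has a_t = (r₁ + r₂)/2 = 12420 km.
The half-period of the transfer ellipse is t = π√(a_t³/μ) = 49900 s.
The target's mean motion on its circular orbit is ω₂ = √(μ/r₂³) = 2.823×10^-5 rad/s.
Angle swept by the target during transfer: ω₂·t = 1.4087 rad = 80.71°.
The spacecraft traverses 180° on the transfer ellipse, so the target must lead by 180° − 80.71° = 99.3°.

φ = 99.3°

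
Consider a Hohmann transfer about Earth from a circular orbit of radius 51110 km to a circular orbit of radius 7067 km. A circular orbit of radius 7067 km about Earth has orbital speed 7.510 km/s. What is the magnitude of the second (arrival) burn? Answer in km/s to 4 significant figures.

Δv₂ = 2.445 km/s

From the circular-orbit relation v² = μ/r at r = 7067 km: μ = v²r = (7.510)² × 7067 = 3.98580×10^5 km³/s².
The Hohmann ellipse has a_t = (r₁ + r₂)/2 = 29088.5 km.
Circular speed at r = 7067 km: v_c = √(μ/r) = 7.510 km/s.
Transfer-orbit speed at the same r (vis-viva, a = a_t): v_t = √[μ(2/r − 1/a_t)] = 9.955 km/s.
Δv₂ = |v_t − v_c| = |9.955 − 7.510| = 2.445 km/s.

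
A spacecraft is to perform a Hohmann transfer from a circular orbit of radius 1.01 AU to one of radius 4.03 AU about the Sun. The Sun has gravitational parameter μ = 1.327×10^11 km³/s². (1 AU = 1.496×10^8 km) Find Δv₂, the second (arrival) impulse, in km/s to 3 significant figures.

Δv₂ = 5.44 km/s

In km: r₁ = 1.01 × 1.496×10^8 = 1.51096×10^8 km; r₂ = 4.03 × 1.496×10^8 = 6.02888×10^8 km.
The Hohmann ellipse has a_t = (r₁ + r₂)/2 = 3.76992×10^8 km.
On the circular orbit at r = 6.02888×10^8 km, v_c = √(μ/r) = 14.836 km/s.
Transfer-orbit speed at the same r (vis-viva, a = a_t): v_t = √[μ(2/r − 1/a_t)] = 9.3924 km/s.
Δv₂ = |v_t − v_c| = |9.3924 − 14.836| = 5.444 km/s.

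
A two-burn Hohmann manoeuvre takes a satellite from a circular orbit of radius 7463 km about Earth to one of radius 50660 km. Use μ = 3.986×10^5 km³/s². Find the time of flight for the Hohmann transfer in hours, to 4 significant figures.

t = 6.848 hours

The Hohmann ellipse has a_t = (r₁ + r₂)/2 = 29061.5 km.
By Kepler's third law the transfer-orbit period is T = 2π√(a_t³/μ), so t = T/2 = 24652 s.
Converting: 24652 s ÷ 3600 s/hour = 6.848 hours.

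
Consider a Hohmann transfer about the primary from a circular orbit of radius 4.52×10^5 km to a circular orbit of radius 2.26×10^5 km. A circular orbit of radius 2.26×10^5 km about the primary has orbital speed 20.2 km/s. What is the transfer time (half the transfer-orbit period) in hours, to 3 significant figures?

From the circular-orbit relation v² = μ/r at r = 2.26×10^5 km: μ = v²r = (20.2)² × 2.26×10^5 = 9.22170×10^7 km³/s².
Semi-major axis of the transfer orbit: a_t = (4.520×10^5 + 2.260×10^5)/2 = 3.390×10^5 km.
Half the transfer-orbit period gives t = π√(a_t³/μ) = 64570 s.
Converting: 64570 s ÷ 3600 s/hour = 17.9 hours.

t = 17.9 hours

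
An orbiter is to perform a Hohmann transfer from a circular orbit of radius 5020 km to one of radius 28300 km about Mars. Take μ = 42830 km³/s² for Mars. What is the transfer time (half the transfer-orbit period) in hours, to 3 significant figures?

t = 9.07 hours

Semi-major axis of the transfer orbit: a_t = (5020 + 28300)/2 = 16660 km.
Transfer time t = π√(a_t³/μ) = π√((16660)³ / 42830) = 32640 s.
Converting: 32640 s ÷ 3600 s/hour = 9.07 hours.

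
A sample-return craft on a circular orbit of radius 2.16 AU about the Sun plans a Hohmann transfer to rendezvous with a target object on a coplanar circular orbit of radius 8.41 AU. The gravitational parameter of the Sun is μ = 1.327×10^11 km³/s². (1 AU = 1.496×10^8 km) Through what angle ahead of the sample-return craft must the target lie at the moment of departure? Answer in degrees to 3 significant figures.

In km: r₁ = 2.16 × 1.496×10^8 = 3.23136×10^8 km; r₂ = 8.41 × 1.496×10^8 = 1.258136×10^9 km.
Semi-major axis of the transfer orbit: a_t = (3.23136×10^8 + 1.258136×10^9)/2 = 7.90636×10^8 km.
The half-period of the transfer ellipse is t = π√(a_t³/μ) = 1.917×10^8 s.
Target angular speed ω₂ = √(μ/r₂³) = 8.163×10^-9 rad/s.
Angle swept by the target during transfer: ω₂·t = 1.565 rad = 89.67°.
Arrival is 180° from departure on the ellipse, so φ = 180° − 89.67° = 90.3°.

φ = 90.3°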